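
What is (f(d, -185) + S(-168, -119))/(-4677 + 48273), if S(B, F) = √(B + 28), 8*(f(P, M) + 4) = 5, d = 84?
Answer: -3/38752 + I*√35/21798 ≈ -7.7415e-5 + 0.0002714*I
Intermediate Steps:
f(P, M) = -27/8 (f(P, M) = -4 + (⅛)*5 = -4 + 5/8 = -27/8)
S(B, F) = √(28 + B)
(f(d, -185) + S(-168, -119))/(-4677 + 48273) = (-27/8 + √(28 - 168))/(-4677 + 48273) = (-27/8 + √(-140))/43596 = (-27/8 + 2*I*√35)*(1/43596) = -3/38752 + I*√35/21798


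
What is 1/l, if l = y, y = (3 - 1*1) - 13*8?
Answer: -1/102 ≈ -0.0098039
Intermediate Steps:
y = -102 (y = (3 - 1) - 104 = 2 - 104 = -102)
l = -102
1/l = 1/(-102) = -1/102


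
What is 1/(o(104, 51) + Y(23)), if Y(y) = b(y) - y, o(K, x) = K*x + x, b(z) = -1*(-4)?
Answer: 1/5336 ≈ 0.00018741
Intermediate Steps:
b(z) = 4
o(K, x) = x + K*x
Y(y) = 4 - y
1/(o(104, 51) + Y(23)) = 1/(51*(1 + 104) + (4 - 1*23)) = 1/(51*105 + (4 - 23)) = 1/(5355 - 19) = 1/5336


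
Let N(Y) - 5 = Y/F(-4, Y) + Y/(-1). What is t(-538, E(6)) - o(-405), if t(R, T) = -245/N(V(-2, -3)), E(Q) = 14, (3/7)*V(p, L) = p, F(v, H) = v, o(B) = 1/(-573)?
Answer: -168449/7449 ≈ -22.614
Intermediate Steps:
o(B) = -1/573
V(p, L) = 7*p/3
N(Y) = 5 - 5*Y/4 (N(Y) = 5 + (Y/(-4) + Y/(-1)) = 5 + (Y*(-¼) + Y*(-1)) = 5 + (-Y/4 - Y) = 5 - 5*Y/4)
t(R, T) = -294/13 (t(R, T) = -245/(5 - 35*(-2)/12) = -245/(5 - 5/4*(-14/3)) = -245/(5 + 35/6) = -245/65/6 = -245*6/65 = -294/13)
t(-538, E(6)) - o(-405) = -294/13 - 1*(-1/573) = -294/13 + 1/573 = -168449/7449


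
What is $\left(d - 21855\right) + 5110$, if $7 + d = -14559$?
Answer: $-31311$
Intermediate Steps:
$d = -14566$ ($d = -7 - 14559 = -14566$)
$\left(d - 21855\right) + 5110 = \left(-14566 - 21855\right) + 5110 = -36421 + 5110 = -31311$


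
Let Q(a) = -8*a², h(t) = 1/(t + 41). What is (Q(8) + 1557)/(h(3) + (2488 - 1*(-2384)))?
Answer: 45980/214369 ≈ 0.21449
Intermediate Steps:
h(t) = 1/(41 + t)
(Q(8) + 1557)/(h(3) + (2488 - 1*(-2384))) = (-8*8² + 1557)/(1/(41 + 3) + (2488 - 1*(-2384))) = (-8*64 + 1557)/(1/44 + (2488 + 2384)) = (-512 + 1557)/(1/44 + 4872) = 1045/(214369/44) = 1045*(44/214369) = 45980/214369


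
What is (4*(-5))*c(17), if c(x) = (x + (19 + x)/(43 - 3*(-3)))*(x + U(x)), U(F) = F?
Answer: -156400/13 ≈ -12031.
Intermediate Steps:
c(x) = 2*x*(19/52 + 53*x/52) (c(x) = (x + (19 + x)/(43 - 3*(-3)))*(x + x) = (x + (19 + x)/(43 + 9))*(2*x) = (x + (19 + x)/52)*(2*x) = (x + (19 + x)*(1/52))*(2*x) = (x + (19/52 + x/52))*(2*x) = (19/52 + 53*x/52)*(2*x) = 2*x*(19/52 + 53*x/52))
(4*(-5))*c(17) = (4*(-5))*((1/26)*17*(19 + 53*17)) = -10*17*(19 + 901)/13 = -10*17*920/13 = -20*7820/13 = -156400/13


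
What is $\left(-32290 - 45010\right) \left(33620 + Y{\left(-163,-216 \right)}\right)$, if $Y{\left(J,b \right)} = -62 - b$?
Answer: $-2610730200$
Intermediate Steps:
$\left(-32290 - 45010\right) \left(33620 + Y{\left(-163,-216 \right)}\right) = \left(-32290 - 45010\right) \left(33620 - -154\right) = - 77300 \left(33620 + \left(-62 + 216\right)\right) = - 77300 \left(33620 + 154\right) = \left(-77300\right) 33774 = -2610730200$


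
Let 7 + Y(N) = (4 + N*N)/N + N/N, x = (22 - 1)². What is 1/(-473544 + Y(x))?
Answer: -441/208641065 ≈ -2.1137e-6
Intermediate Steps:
x = 441 (x = 21² = 441)
Y(N) = -6 + (4 + N²)/N (Y(N) = -7 + ((4 + N*N)/N + N/N) = -7 + ((4 + N²)/N + 1) = -7 + (1 + (4 + N²)/N) = -6 + (4 + N²)/N)
1/(-473544 + Y(x)) = 1/(-473544 + (-6 + 441 + 4/441)) = 1/(-473544 + 191839/441) = 1/(-208641065/441) = -441/208641065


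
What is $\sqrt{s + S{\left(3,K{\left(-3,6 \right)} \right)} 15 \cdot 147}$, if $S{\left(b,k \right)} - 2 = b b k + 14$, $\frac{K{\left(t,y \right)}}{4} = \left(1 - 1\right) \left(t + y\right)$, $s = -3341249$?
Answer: $i \sqrt{3305969} \approx 1818.2 i$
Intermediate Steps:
$K{\left(t,y \right)} = 0$ ($K{\left(t,y \right)} = 4 \left(1 - 1\right) \left(t + y\right) = 4 \cdot 0 \left(t + y\right) = 4 \cdot 0 = 0$)
$S{\left(b,k \right)} = 16 + k b^{2}$ ($S{\left(b,k \right)} = 2 + \left(b b k + 14\right) = 2 + \left(b^{2} k + 14\right) = 2 + \left(k b^{2} + 14\right) = 2 + \left(14 + k b^{2}\right) = 16 + k b^{2}$)
$\sqrt{s + S{\left(3,K{\left(-3,6 \right)} \right)} 15 \cdot 147} = \sqrt{-3341249 + \left(16 + 0 \cdot 3^{2}\right) 15 \cdot 147} = \sqrt{-3341249 + \left(16 + 0 \cdot 9\right) 15 \cdot 147} = \sqrt{-3341249 + \left(16 + 0\right) 15 \cdot 147} = \sqrt{-3341249 + 16 \cdot 15 \cdot 147} = \sqrt{-3341249 + 240 \cdot 147} = \sqrt{-3341249 + 35280} = \sqrt{-3305969} = i \sqrt{3305969}$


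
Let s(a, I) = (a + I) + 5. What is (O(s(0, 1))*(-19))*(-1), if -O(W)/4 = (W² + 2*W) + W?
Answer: -4104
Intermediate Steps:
s(a, I) = 5 + I + a (s(a, I) = (I + a) + 5 = 5 + I + a)
O(W) = -12*W - 4*W² (O(W) = -4*((W² + 2*W) + W) = -4*(W² + 3*W) = -12*W - 4*W²)
(O(s(0, 1))*(-19))*(-1) = (-4*(5 + 1 + 0)*(3 + (5 + 1 + 0))*(-19))*(-1) = (-4*6*(3 + 6)*(-19))*(-1) = (-4*6*9*(-19))*(-1) = -216*(-19)*(-1) = 4104*(-1) = -4104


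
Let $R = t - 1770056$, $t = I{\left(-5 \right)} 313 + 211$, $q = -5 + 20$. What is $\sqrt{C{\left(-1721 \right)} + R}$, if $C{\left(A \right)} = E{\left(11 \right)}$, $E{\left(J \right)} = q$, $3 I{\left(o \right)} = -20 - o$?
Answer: $i \sqrt{1771395} \approx 1330.9 i$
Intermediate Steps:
$I{\left(o \right)} = - \frac{20}{3} - \frac{o}{3}$ ($I{\left(o \right)} = \frac{-20 - o}{3} = - \frac{20}{3} - \frac{o}{3}$)
$q = 15$
$E{\left(J \right)} = 15$
$t = -1354$ ($t = \left(- \frac{20}{3} - - \frac{5}{3}\right) 313 + 211 = \left(- \frac{20}{3} + \frac{5}{3}\right) 313 + 211 = \left(-5\right) 313 + 211 = -1565 + 211 = -1354$)
$C{\left(A \right)} = 15$
$R = -1771410$ ($R = -1354 - 1770056 = -1771410$)
$\sqrt{C{\left(-1721 \right)} + R} = \sqrt{15 - 1771410} = \sqrt{-1771395} = i \sqrt{1771395}$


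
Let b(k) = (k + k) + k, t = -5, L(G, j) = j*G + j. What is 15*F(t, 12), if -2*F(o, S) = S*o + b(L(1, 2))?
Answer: 360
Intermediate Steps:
L(G, j) = j + G*j (L(G, j) = G*j + j = j + G*j)
b(k) = 3*k (b(k) = 2*k + k = 3*k)
F(o, S) = -6 - S*o/2 (F(o, S) = -(S*o + 3*(2*(1 + 1)))/2 = -(S*o + 3*(2*2))/2 = -(S*o + 3*4)/2 = -(S*o + 12)/2 = -(12 + S*o)/2 = -6 - S*o/2)
15*F(t, 12) = 15*(-6 - ½*12*(-5)) = 15*(-6 + 30) = 15*24 = 360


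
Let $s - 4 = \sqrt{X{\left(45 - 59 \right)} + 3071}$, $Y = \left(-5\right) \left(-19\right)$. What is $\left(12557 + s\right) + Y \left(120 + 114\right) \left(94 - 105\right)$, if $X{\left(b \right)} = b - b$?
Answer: $-231969 + \sqrt{3071} \approx -2.3191 \cdot 10^{5}$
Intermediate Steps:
$Y = 95$
$X{\left(b \right)} = 0$
$s = 4 + \sqrt{3071}$ ($s = 4 + \sqrt{0 + 3071} = 4 + \sqrt{3071} \approx 59.417$)
$\left(12557 + s\right) + Y \left(120 + 114\right) \left(94 - 105\right) = \left(12557 + \left(4 + \sqrt{3071}\right)\right) + 95 \left(120 + 114\right) \left(94 - 105\right) = \left(12561 + \sqrt{3071}\right) + 95 \cdot 234 \left(-11\right) = \left(12561 + \sqrt{3071}\right) + 95 \left(-2574\right) = \left(12561 + \sqrt{3071}\right) - 244530 = -231969 + \sqrt{3071}$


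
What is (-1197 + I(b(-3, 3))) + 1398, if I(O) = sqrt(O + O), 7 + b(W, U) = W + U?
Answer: 201 + I*sqrt(14) ≈ 201.0 + 3.7417*I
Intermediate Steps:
b(W, U) = -7 + U + W (b(W, U) = -7 + (W + U) = -7 + (U + W) = -7 + U + W)
I(O) = sqrt(2)*sqrt(O) (I(O) = sqrt(2*O) = sqrt(2)*sqrt(O))
(-1197 + I(b(-3, 3))) + 1398 = (-1197 + sqrt(2)*sqrt(-7 + 3 - 3)) + 1398 = (-1197 + sqrt(2)*sqrt(-7)) + 1398 = (-1197 + sqrt(2)*(I*sqrt(7))) + 1398 = (-1197 + I*sqrt(14)) + 1398 = 201 + I*sqrt(14)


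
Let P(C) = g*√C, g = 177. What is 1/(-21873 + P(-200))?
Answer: -7291/161564643 - 590*I*√2/161564643 ≈ -4.5127e-5 - 5.1644e-6*I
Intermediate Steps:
P(C) = 177*√C
1/(-21873 + P(-200)) = 1/(-21873 + 177*√(-200)) = 1/(-21873 + 177*(10*I*√2)) = 1/(-21873 + 1770*I*√2)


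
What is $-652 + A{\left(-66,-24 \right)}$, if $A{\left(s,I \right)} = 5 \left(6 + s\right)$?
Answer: $-952$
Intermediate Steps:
$A{\left(s,I \right)} = 30 + 5 s$
$-652 + A{\left(-66,-24 \right)} = -652 + \left(30 + 5 \left(-66\right)\right) = -652 + \left(30 - 330\right) = -652 - 300 = -952$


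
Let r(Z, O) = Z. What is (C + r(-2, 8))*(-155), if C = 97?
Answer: -14725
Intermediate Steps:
(C + r(-2, 8))*(-155) = (97 - 2)*(-155) = 95*(-155) = -14725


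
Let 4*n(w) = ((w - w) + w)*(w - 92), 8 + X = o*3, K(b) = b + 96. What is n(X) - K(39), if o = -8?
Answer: 857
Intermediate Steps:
K(b) = 96 + b
X = -32 (X = -8 - 8*3 = -8 - 24 = -32)
n(w) = w*(-92 + w)/4 (n(w) = (((w - w) + w)*(w - 92))/4 = ((0 + w)*(-92 + w))/4 = (w*(-92 + w))/4 = w*(-92 + w)/4)
n(X) - K(39) = (1/4)*(-32)*(-92 - 32) - (96 + 39) = (1/4)*(-32)*(-124) - 1*135 = 992 - 135 = 857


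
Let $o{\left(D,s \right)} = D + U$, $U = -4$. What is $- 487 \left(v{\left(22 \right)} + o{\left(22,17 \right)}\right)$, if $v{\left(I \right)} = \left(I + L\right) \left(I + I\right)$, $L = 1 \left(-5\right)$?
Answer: $-373042$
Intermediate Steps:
$o{\left(D,s \right)} = -4 + D$ ($o{\left(D,s \right)} = D - 4 = -4 + D$)
$L = -5$
$v{\left(I \right)} = 2 I \left(-5 + I\right)$ ($v{\left(I \right)} = \left(I - 5\right) \left(I + I\right) = \left(-5 + I\right) 2 I = 2 I \left(-5 + I\right)$)
$- 487 \left(v{\left(22 \right)} + o{\left(22,17 \right)}\right) = - 487 \left(2 \cdot 22 \left(-5 + 22\right) + \left(-4 + 22\right)\right) = - 487 \left(2 \cdot 22 \cdot 17 + 18\right) = - 487 \left(748 + 18\right) = \left(-487\right) 766 = -373042$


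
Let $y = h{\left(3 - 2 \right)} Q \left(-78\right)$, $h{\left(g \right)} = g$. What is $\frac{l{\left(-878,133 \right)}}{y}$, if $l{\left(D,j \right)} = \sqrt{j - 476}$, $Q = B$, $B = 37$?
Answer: $- \frac{7 i \sqrt{7}}{2886} \approx - 0.0064173 i$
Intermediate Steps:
$Q = 37$
$l{\left(D,j \right)} = \sqrt{-476 + j}$
$y = -2886$ ($y = \left(3 - 2\right) 37 \left(-78\right) = 1 \cdot 37 \left(-78\right) = 37 \left(-78\right) = -2886$)
$\frac{l{\left(-878,133 \right)}}{y} = \frac{\sqrt{-476 + 133}}{-2886} = \sqrt{-343} \left(- \frac{1}{2886}\right) = 7 i \sqrt{7} \left(- \frac{1}{2886}\right) = - \frac{7 i \sqrt{7}}{2886}$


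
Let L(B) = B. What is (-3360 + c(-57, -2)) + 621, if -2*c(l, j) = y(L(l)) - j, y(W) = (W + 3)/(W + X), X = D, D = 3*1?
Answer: -5481/2 ≈ -2740.5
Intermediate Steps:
D = 3
X = 3
y(W) = 1 (y(W) = (W + 3)/(W + 3) = (3 + W)/(3 + W) = 1)
c(l, j) = -½ + j/2 (c(l, j) = -(1 - j)/2 = -½ + j/2)
(-3360 + c(-57, -2)) + 621 = (-3360 + (-½ + (½)*(-2))) + 621 = (-3360 + (-½ - 1)) + 621 = (-3360 - 3/2) + 621 = -6723/2 + 621 = -5481/2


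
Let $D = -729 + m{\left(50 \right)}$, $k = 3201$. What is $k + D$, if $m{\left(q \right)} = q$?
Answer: $2522$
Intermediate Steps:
$D = -679$ ($D = -729 + 50 = -679$)
$k + D = 3201 - 679 = 2522$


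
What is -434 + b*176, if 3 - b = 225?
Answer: -39506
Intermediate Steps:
b = -222 (b = 3 - 1*225 = 3 - 225 = -222)
-434 + b*176 = -434 - 222*176 = -434 - 39072 = -39506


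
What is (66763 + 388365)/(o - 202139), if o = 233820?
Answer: 455128/31681 ≈ 14.366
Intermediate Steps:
(66763 + 388365)/(o - 202139) = (66763 + 388365)/(233820 - 202139) = 455128/31681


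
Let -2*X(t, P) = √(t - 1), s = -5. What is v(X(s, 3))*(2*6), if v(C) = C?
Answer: -6*I*√6 ≈ -14.697*I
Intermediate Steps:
X(t, P) = -√(-1 + t)/2 (X(t, P) = -√(t - 1)/2 = -√(-1 + t)/2)
v(X(s, 3))*(2*6) = (-√(-1 - 5)/2)*(2*6) = -I*√6/2*12 = -6*I*√6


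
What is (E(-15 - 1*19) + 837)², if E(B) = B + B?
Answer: 591361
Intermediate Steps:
E(B) = 2*B
(E(-15 - 1*19) + 837)² = (2*(-15 - 1*19) + 837)² = (2*(-15 - 19) + 837)² = (2*(-34) + 837)² = (-68 + 837)² = 769² = 591361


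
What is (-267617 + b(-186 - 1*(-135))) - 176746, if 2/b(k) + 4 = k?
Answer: -24439967/55 ≈ -4.4436e+5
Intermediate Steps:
b(k) = 2/(-4 + k)
(-267617 + b(-186 - 1*(-135))) - 176746 = (-267617 + 2/(-4 + (-186 - 1*(-135)))) - 176746 = (-267617 + 2/(-4 + (-186 + 135))) - 176746 = (-267617 + 2/(-4 - 51)) - 176746 = (-267617 + 2/(-55)) - 176746 = (-267617 + 2*(-1/55)) - 176746 = (-267617 - 2/55) - 176746 = -14718937/55 - 176746 = -24439967/55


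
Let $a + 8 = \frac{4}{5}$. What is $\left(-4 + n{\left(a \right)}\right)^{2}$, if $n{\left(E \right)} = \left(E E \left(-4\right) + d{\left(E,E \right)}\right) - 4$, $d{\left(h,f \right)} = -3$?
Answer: $\frac{29800681}{625} \approx 47681.0$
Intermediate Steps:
$a = - \frac{36}{5}$ ($a = -8 + \frac{4}{5} = - \frac{36}{5} \approx -7.2$)
$n{\left(E \right)} = -7 - 4 E^{2}$ ($n{\left(E \right)} = \left(E E \left(-4\right) - 3\right) - 4 = \left(E^{2} \left(-4\right) - 3\right) - 4 = \left(- 4 E^{2} - 3\right) - 4 = \left(-3 - 4 E^{2}\right) - 4 = -7 - 4 E^{2}$)
$\left(-4 + n{\left(a \right)}\right)^{2} = \left(-4 - \left(7 + 4 \left(- \frac{36}{5}\right)^{2}\right)\right)^{2} = \left(-4 - \frac{5359}{25}\right)^{2} = \left(- \frac{5459}{25}\right)^{2} = \frac{29800681}{625}$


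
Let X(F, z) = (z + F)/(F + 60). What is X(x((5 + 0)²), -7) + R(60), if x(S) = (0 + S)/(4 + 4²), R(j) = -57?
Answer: -13988/245 ≈ -57.094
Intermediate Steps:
x(S) = S/20 (x(S) = S/(4 + 16) = S/20)
X(F, z) = (F + z)/(60 + F)
X(x((5 + 0)²), -7) + R(60) = ((5 + 0)²/20 - 7)/(60 + (5 + 0)²/20) - 57 = ((1/20)*5² - 7)/(60 + (1/20)*5²) - 57 = ((1/20)*25 - 7)/(60 + (1/20)*25) - 57 = (5/4 - 7)/(60 + 5/4) - 57 = -23/4/(245/4) - 57 = (4/245)*(-23/4) - 57 = -23/245 - 57 = -13988/245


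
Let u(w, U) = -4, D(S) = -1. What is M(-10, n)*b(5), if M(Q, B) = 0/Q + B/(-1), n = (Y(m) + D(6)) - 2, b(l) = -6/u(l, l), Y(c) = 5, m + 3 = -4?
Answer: -3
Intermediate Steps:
m = -7 (m = -3 - 4 = -7)
b(l) = 3/2 (b(l) = -6/(-4) = -6*(-¼) = 3/2)
n = 2 (n = (5 - 1) - 2 = 4 - 2 = 2)
M(Q, B) = -B (M(Q, B) = 0 + B*(-1) = 0 - B = -B)
M(-10, n)*b(5) = -1*2*(3/2) = -2*3/2 = -3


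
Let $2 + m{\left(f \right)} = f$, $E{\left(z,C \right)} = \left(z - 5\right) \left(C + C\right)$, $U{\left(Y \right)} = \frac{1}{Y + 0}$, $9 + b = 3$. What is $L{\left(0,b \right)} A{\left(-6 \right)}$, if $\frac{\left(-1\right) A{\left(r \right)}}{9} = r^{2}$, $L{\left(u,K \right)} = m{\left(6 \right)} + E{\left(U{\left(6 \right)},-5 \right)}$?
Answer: $-16956$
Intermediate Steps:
$b = -6$ ($b = -9 + 3 = -6$)
$U{\left(Y \right)} = \frac{1}{Y}$
$E{\left(z,C \right)} = 2 C \left(-5 + z\right)$ ($E{\left(z,C \right)} = \left(-5 + z\right) 2 C = 2 C \left(-5 + z\right)$)
$m{\left(f \right)} = -2 + f$
$L{\left(u,K \right)} = \frac{157}{3}$ ($L{\left(u,K \right)} = \left(-2 + 6\right) + 2 \left(-5\right) \left(-5 + \frac{1}{6}\right) = 4 + 2 \left(-5\right) \left(-5 + \frac{1}{6}\right) = 4 + 2 \left(-5\right) \left(- \frac{29}{6}\right) = 4 + \frac{145}{3} = \frac{157}{3}$)
$A{\left(r \right)} = - 9 r^{2}$
$L{\left(0,b \right)} A{\left(-6 \right)} = \frac{157 \left(- 9 \left(-6\right)^{2}\right)}{3} = \frac{157 \left(\left(-9\right) 36\right)}{3} = \frac{157}{3} \left(-324\right) = -16956$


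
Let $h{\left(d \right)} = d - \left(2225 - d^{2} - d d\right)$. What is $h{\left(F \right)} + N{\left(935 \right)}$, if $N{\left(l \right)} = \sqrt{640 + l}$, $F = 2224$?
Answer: $9892351 + 15 \sqrt{7} \approx 9.8924 \cdot 10^{6}$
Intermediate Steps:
$h{\left(d \right)} = -2225 + d + 2 d^{2}$ ($h{\left(d \right)} = d + \left(\left(d^{2} + d^{2}\right) - 2225\right) = d + \left(2 d^{2} - 2225\right) = d + \left(-2225 + 2 d^{2}\right) = -2225 + d + 2 d^{2}$)
$h{\left(F \right)} + N{\left(935 \right)} = \left(-2225 + 2224 + 2 \cdot 2224^{2}\right) + \sqrt{640 + 935} = \left(-2225 + 2224 + 2 \cdot 4946176\right) + \sqrt{1575} = \left(-2225 + 2224 + 9892352\right) + 15 \sqrt{7} = 9892351 + 15 \sqrt{7}$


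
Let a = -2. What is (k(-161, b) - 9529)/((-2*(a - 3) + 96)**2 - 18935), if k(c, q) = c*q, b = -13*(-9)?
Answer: 28366/7699 ≈ 3.6844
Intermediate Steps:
b = 117
(k(-161, b) - 9529)/((-2*(a - 3) + 96)**2 - 18935) = (-161*117 - 9529)/((-2*(-2 - 3) + 96)**2 - 18935) = (-18837 - 9529)/((-2*(-5) + 96)**2 - 18935) = -28366/((10 + 96)**2 - 18935) = -28366/(106**2 - 18935) = -28366/(11236 - 18935) = -28366/(-7699) = -28366*(-1/7699) = 28366/7699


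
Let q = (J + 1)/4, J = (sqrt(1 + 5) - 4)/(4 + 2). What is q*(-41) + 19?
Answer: 187/12 - 41*sqrt(6)/24 ≈ 11.399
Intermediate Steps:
J = -2/3 + sqrt(6)/6 (J = (sqrt(6) - 4)/6 = (-4 + sqrt(6))*(1/6) = -2/3 + sqrt(6)/6 ≈ -0.25842)
q = 1/12 + sqrt(6)/24 (q = ((-2/3 + sqrt(6)/6) + 1)/4 = (1/3 + sqrt(6)/6)/4 = 1/12 + sqrt(6)/24 ≈ 0.18540)
q*(-41) + 19 = (1/12 + sqrt(6)/24)*(-41) + 19 = (-41/12 - 41*sqrt(6)/24) + 19 = 187/12 - 41*sqrt(6)/24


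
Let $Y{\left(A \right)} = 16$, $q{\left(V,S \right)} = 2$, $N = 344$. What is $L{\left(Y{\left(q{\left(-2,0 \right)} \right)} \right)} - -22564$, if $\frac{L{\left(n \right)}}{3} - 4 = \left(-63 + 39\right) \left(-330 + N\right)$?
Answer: $21568$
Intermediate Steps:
$L{\left(n \right)} = -996$ ($L{\left(n \right)} = 12 + 3 \left(-63 + 39\right) \left(-330 + 344\right) = 12 + 3 \left(\left(-24\right) 14\right) = 12 + 3 \left(-336\right) = 12 - 1008 = -996$)
$L{\left(Y{\left(q{\left(-2,0 \right)} \right)} \right)} - -22564 = -996 - -22564 = -996 + 22564 = 21568$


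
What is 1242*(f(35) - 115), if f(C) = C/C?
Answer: -141588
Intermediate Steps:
f(C) = 1
1242*(f(35) - 115) = 1242*(1 - 115) = 1242*(-114) = -141588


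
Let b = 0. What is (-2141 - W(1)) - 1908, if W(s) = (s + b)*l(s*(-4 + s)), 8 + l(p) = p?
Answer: -4038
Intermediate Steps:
l(p) = -8 + p
W(s) = s*(-8 + s*(-4 + s)) (W(s) = (s + 0)*(-8 + s*(-4 + s)) = s*(-8 + s*(-4 + s)))
(-2141 - W(1)) - 1908 = (-2141 - (-8 + 1*(-4 + 1))) - 1908 = (-2141 - (-8 + 1*(-3))) - 1908 = (-2141 - (-8 - 3)) - 1908 = (-2141 - (-11)) - 1908 = (-2141 - 1*(-11)) - 1908 = (-2141 + 11) - 1908 = -2130 - 1908 = -4038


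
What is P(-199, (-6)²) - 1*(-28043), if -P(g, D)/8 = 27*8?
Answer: 26315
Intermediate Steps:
P(g, D) = -1728 (P(g, D) = -216*8 = -8*216 = -1728)
P(-199, (-6)²) - 1*(-28043) = -1728 - 1*(-28043) = -1728 + 28043 = 26315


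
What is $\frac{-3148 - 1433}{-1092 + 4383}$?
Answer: $- \frac{1527}{1097} \approx -1.392$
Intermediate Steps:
$\frac{-3148 - 1433}{-1092 + 4383} = - \frac{4581}{3291} = \left(-4581\right) \frac{1}{3291} = - \frac{1527}{1097}$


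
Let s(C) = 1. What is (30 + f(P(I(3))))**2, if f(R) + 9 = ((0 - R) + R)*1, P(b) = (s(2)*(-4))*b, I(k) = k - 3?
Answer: 441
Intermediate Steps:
I(k) = -3 + k
P(b) = -4*b (P(b) = (1*(-4))*b = -4*b)
f(R) = -9 (f(R) = -9 + ((0 - R) + R)*1 = -9 + (-R + R)*1 = -9 + 0*1 = -9 + 0 = -9)
(30 + f(P(I(3))))**2 = (30 - 9)**2 = 21**2 = 441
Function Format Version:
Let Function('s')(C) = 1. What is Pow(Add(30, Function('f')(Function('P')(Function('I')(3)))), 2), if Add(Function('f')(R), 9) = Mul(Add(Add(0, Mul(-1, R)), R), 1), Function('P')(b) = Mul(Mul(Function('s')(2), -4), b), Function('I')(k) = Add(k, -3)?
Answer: 441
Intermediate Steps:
Function('I')(k) = Add(-3, k)
Function('P')(b) = Mul(-4, b) (Function('P')(b) = Mul(Mul(1, -4), b) = Mul(-4, b))
Function('f')(R) = -9 (Function('f')(R) = Add(-9, Mul(Add(Add(0, Mul(-1, R)), R), 1)) = Add(-9, Mul(Add(Mul(-1, R), R), 1)) = Add(-9, Mul(0, 1)) = Add(-9, 0) = -9)
Pow(Add(30, Function('f')(Function('P')(Function('I')(3)))), 2) = Pow(Add(30, -9), 2) = Pow(21, 2) = 441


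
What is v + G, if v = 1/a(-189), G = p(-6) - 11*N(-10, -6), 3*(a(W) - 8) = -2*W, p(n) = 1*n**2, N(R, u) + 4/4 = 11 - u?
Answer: -18759/134 ≈ -139.99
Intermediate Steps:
N(R, u) = 10 - u (N(R, u) = -1 + (11 - u) = 10 - u)
p(n) = n**2
a(W) = 8 - 2*W/3 (a(W) = 8 + (-2*W)/3 = 8 - 2*W/3)
G = -140 (G = (-6)**2 - 11*(10 - 1*(-6)) = 36 - 11*(10 + 6) = 36 - 11*16 = 36 - 176 = -140)
v = 1/134 (v = 1/(8 - 2/3*(-189)) = 1/(8 + 126) = 1/134 ≈ 0.0074627)
v + G = 1/134 - 140 = -18759/134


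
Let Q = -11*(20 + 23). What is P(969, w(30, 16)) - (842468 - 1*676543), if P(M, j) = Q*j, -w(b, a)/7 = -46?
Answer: -318231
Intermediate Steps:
w(b, a) = 322 (w(b, a) = -7*(-46) = 322)
Q = -473 (Q = -11*43 = -473)
P(M, j) = -473*j
P(969, w(30, 16)) - (842468 - 1*676543) = -473*322 - (842468 - 1*676543) = -152306 - (842468 - 676543) = -152306 - 1*165925 = -152306 - 165925 = -318231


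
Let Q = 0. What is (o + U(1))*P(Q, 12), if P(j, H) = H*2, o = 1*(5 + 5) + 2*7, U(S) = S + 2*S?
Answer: 648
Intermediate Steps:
U(S) = 3*S
o = 24 (o = 1*10 + 14 = 10 + 14 = 24)
P(j, H) = 2*H
(o + U(1))*P(Q, 12) = (24 + 3*1)*(2*12) = (24 + 3)*24 = 27*24 = 648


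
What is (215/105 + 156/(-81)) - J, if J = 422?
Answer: -79735/189 ≈ -421.88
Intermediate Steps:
(215/105 + 156/(-81)) - J = (215/105 + 156/(-81)) - 1*422 = (215*(1/105) + 156*(-1/81)) - 422 = (43/21 - 52/27) - 422 = 23/189 - 422 = -79735/189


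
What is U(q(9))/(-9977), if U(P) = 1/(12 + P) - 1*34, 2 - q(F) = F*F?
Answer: 2279/668459 ≈ 0.0034093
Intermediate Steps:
q(F) = 2 - F**2 (q(F) = 2 - F*F = 2 - F**2)
U(P) = -34 + 1/(12 + P) (U(P) = 1/(12 + P) - 34 = -34 + 1/(12 + P))
U(q(9))/(-9977) = ((-407 - 34*(2 - 1*9**2))/(12 + (2 - 1*9**2)))/(-9977) = ((-407 - 34*(2 - 1*81))/(12 + (2 - 1*81)))*(-1/9977) = ((-407 - 34*(2 - 81))/(12 + (2 - 81)))*(-1/9977) = ((-407 - 34*(-79))/(12 - 79))*(-1/9977) = ((-407 + 2686)/(-67))*(-1/9977) = -1/67*2279*(-1/9977) = -2279/67*(-1/9977) = 2279/668459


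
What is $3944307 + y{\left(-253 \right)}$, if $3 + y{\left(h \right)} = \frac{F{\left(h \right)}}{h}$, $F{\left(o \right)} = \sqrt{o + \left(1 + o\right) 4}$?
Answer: $3944304 - \frac{i \sqrt{1261}}{253} \approx 3.9443 \cdot 10^{6} - 0.14036 i$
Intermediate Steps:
$F{\left(o \right)} = \sqrt{4 + 5 o}$ ($F{\left(o \right)} = \sqrt{o + \left(4 + 4 o\right)} = \sqrt{4 + 5 o}$)
$y{\left(h \right)} = -3 + \frac{\sqrt{4 + 5 h}}{h}$
$3944307 + y{\left(-253 \right)} = 3944307 - \left(3 - \frac{\sqrt{4 + 5 \left(-253\right)}}{-253}\right) = 3944307 - \left(3 + \frac{\sqrt{4 - 1265}}{253}\right) = 3944307 - \left(3 + \frac{\sqrt{-1261}}{253}\right) = 3944307 - \left(3 + \frac{i \sqrt{1261}}{253}\right) = 3944304 - \frac{i \sqrt{1261}}{253}$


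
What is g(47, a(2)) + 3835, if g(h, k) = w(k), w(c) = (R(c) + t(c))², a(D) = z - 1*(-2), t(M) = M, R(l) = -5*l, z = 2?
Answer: 4091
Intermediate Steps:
a(D) = 4 (a(D) = 2 - 1*(-2) = 2 + 2 = 4)
w(c) = 16*c² (w(c) = (-5*c + c)² = (-4*c)² = 16*c²)
g(h, k) = 16*k²
g(47, a(2)) + 3835 = 16*4² + 3835 = 16*16 + 3835 = 256 + 3835 = 4091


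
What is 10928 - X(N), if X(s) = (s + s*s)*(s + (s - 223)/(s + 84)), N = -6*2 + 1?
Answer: 911814/73 ≈ 12491.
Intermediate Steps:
N = -11 (N = -12 + 1 = -11)
X(s) = (s + s**2)*(s + (-223 + s)/(84 + s))
10928 - X(N) = 10928 - (-11)*(-223 + (-11)**3 - 138*(-11) + 86*(-11)**2)/(84 - 11) = 10928 - (-11)*(-223 - 1331 + 1518 + 86*121)/73 = 10928 - (-11)*(-223 - 1331 + 1518 + 10406)/73 = 10928 - (-11)*10370/73 = 10928 - 1*(-114070/73) = 10928 + 114070/73 = 911814/73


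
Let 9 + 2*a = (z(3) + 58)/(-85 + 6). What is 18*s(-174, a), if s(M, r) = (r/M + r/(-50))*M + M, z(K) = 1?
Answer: -1392372/395 ≈ -3525.0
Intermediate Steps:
a = -385/79 (a = -9/2 + ((1 + 58)/(-85 + 6))/2 = -9/2 + (59/(-79))/2 = -9/2 + (59*(-1/79))/2 = -9/2 + (½)*(-59/79) = -9/2 - 59/158 = -385/79 ≈ -4.8734)
s(M, r) = M + M*(-r/50 + r/M) (s(M, r) = (r/M + r*(-1/50))*M + M = (r/M - r/50)*M + M = (-r/50 + r/M)*M + M = M*(-r/50 + r/M) + M = M + M*(-r/50 + r/M))
18*s(-174, a) = 18*(-174 - 385/79 - 1/50*(-174)*(-385/79)) = 18*(-174 - 385/79 - 6699/395) = 18*(-77354/395) = -1392372/395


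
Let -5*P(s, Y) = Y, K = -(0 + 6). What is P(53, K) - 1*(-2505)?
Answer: 12531/5 ≈ 2506.2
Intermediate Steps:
K = -6 (K = -1*6 = -6)
P(s, Y) = -Y/5
P(53, K) - 1*(-2505) = -1/5*(-6) - 1*(-2505) = 6/5 + 2505 = 12531/5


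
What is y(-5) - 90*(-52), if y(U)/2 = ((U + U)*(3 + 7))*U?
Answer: 5680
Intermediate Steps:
y(U) = 40*U² (y(U) = 2*(((U + U)*(3 + 7))*U) = 2*(((2*U)*10)*U) = 2*((20*U)*U) = 2*(20*U²) = 40*U²)
y(-5) - 90*(-52) = 40*(-5)² - 90*(-52) = 40*25 + 4680 = 1000 + 4680 = 5680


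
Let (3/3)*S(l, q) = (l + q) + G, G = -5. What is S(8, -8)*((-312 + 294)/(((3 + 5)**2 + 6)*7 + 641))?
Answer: 30/377 ≈ 0.079576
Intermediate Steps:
S(l, q) = -5 + l + q (S(l, q) = (l + q) - 5 = -5 + l + q)
S(8, -8)*((-312 + 294)/(((3 + 5)**2 + 6)*7 + 641)) = (-5 + 8 - 8)*((-312 + 294)/(((3 + 5)**2 + 6)*7 + 641)) = -(-90)/((8**2 + 6)*7 + 641) = -(-90)/((64 + 6)*7 + 641) = -(-90)/(70*7 + 641) = -(-90)/(490 + 641) = -(-90)/1131 = -5*(-6/377) = 30/377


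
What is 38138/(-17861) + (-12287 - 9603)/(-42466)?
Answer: -614295509/379242613 ≈ -1.6198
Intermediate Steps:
38138/(-17861) + (-12287 - 9603)/(-42466) = 38138*(-1/17861) - 21890*(-1/42466) = -38138/17861 + 10945/21233 = -614295509/379242613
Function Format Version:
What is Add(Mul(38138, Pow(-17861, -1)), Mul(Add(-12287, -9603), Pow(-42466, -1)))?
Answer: Rational(-614295509, 379242613) ≈ -1.6198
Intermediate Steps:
Add(Mul(38138, Pow(-17861, -1)), Mul(Add(-12287, -9603), Pow(-42466, -1))) = Add(Mul(38138, Rational(-1, 17861)), Mul(-21890, Rational(-1, 42466))) = Add(Rational(-38138, 17861), Rational(10945, 21233)) = Rational(-614295509, 379242613)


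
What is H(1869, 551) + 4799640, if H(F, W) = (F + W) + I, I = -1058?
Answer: 4801002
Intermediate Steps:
H(F, W) = -1058 + F + W (H(F, W) = (F + W) - 1058 = -1058 + F + W)
H(1869, 551) + 4799640 = (-1058 + 1869 + 551) + 4799640 = 1362 + 4799640 = 4801002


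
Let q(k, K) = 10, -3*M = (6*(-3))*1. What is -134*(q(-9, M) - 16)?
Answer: 804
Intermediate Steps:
M = 6 (M = -6*(-3)/3 = -(-6) = -⅓*(-18) = 6)
-134*(q(-9, M) - 16) = -134*(10 - 16) = -134*(-6) = 804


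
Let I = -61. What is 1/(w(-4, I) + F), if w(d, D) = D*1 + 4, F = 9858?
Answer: 1/9801 ≈ 0.00010203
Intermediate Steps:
w(d, D) = 4 + D (w(d, D) = D + 4 = 4 + D)
1/(w(-4, I) + F) = 1/((4 - 61) + 9858) = 1/(-57 + 9858) = 1/9801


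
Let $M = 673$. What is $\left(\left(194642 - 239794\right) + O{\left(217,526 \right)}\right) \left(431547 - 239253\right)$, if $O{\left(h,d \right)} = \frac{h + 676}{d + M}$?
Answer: $- \frac{10410096248370}{1199} \approx -8.6823 \cdot 10^{9}$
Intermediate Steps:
$O{\left(h,d \right)} = \frac{676 + h}{673 + d}$ ($O{\left(h,d \right)} = \frac{h + 676}{d + 673} = \frac{676 + h}{673 + d}$)
$\left(\left(194642 - 239794\right) + O{\left(217,526 \right)}\right) \left(431547 - 239253\right) = \left(\left(194642 - 239794\right) + \frac{676 + 217}{673 + 526}\right) \left(431547 - 239253\right) = \left(\left(194642 - 239794\right) + \frac{1}{1199} \cdot 893\right) 192294 = \left(-45152 + \frac{1}{1199} \cdot 893\right) 192294 = \left(-45152 + \frac{893}{1199}\right) 192294 = \left(- \frac{54136355}{1199}\right) 192294 = - \frac{10410096248370}{1199}$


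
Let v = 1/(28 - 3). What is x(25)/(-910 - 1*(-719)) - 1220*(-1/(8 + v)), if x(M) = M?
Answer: 5820475/38391 ≈ 151.61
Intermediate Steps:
v = 1/25 ≈ 0.040000
x(25)/(-910 - 1*(-719)) - 1220*(-1/(8 + v)) = 25/(-910 - 1*(-719)) - 1220*(-1/(8 + 1/25)) = 25/(-910 + 719) - 1220/((201/25)*(-1)) = 25/(-191) - 1220/(-201/25) = 25*(-1/191) - 1220*(-25/201) = -25/191 + 30500/201 = 5820475/38391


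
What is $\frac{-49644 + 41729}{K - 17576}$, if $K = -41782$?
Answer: $\frac{7915}{59358} \approx 0.13334$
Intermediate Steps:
$\frac{-49644 + 41729}{K - 17576} = \frac{-49644 + 41729}{-41782 - 17576} = - \frac{7915}{-59358} = \left(-7915\right) \left(- \frac{1}{59358}\right) = \frac{7915}{59358}$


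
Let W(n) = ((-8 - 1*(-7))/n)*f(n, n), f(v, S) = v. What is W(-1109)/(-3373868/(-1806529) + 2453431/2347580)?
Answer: -4240971349820/12352619290439 ≈ -0.34333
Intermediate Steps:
W(n) = -1 (W(n) = ((-8 - 1*(-7))/n)*n = ((-8 + 7)/n)*n = (-1/n)*n = -1)
W(-1109)/(-3373868/(-1806529) + 2453431/2347580) = -1/(-3373868/(-1806529) + 2453431/2347580) = -1/(-3373868*(-1/1806529) + 2453431*(1/2347580)) = -1/(3373868/1806529 + 2453431/2347580) = -1/12352619290439/4240971349820 = -1*4240971349820/12352619290439 = -4240971349820/12352619290439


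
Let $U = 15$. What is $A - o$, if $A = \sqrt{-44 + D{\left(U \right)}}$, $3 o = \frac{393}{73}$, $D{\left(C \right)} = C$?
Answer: $- \frac{131}{73} + i \sqrt{29} \approx -1.7945 + 5.3852 i$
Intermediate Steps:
$o = \frac{131}{73}$ ($o = \frac{393 \cdot \frac{1}{73}}{3} = \frac{1}{3} \cdot \frac{393}{73} = \frac{131}{73} \approx 1.7945$)
$A = i \sqrt{29}$ ($A = \sqrt{-44 + 15} = \sqrt{-29} = i \sqrt{29} \approx 5.3852 i$)
$A - o = i \sqrt{29} - \frac{131}{73} = - \frac{131}{73} + i \sqrt{29}$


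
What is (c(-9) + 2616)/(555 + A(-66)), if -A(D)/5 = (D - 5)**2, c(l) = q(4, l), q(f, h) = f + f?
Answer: -1312/12325 ≈ -0.10645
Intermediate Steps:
q(f, h) = 2*f
c(l) = 8 (c(l) = 2*4 = 8)
A(D) = -5*(-5 + D)**2 (A(D) = -5*(D - 5)**2 = -5*(-5 + D)**2)
(c(-9) + 2616)/(555 + A(-66)) = (8 + 2616)/(555 - 5*(-5 - 66)**2) = 2624/(555 - 5*(-71)**2) = 2624/(555 - 5*5041) = 2624/(555 - 25205) = 2624/(-24650) = 2624*(-1/24650) = -1312/12325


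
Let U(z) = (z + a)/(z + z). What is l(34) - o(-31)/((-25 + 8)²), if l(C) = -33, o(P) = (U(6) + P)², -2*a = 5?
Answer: -6036481/166464 ≈ -36.263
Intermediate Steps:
a = -5/2 (a = -½*5 = -5/2 ≈ -2.5000)
U(z) = (-5/2 + z)/(2*z) (U(z) = (z - 5/2)/(z + z) = (-5/2 + z)/((2*z)) = (-5/2 + z)*(1/(2*z)) = (-5/2 + z)/(2*z))
o(P) = (7/24 + P)² (o(P) = ((¼)*(-5 + 2*6)/6 + P)² = ((¼)*(⅙)*(-5 + 12) + P)² = ((¼)*(⅙)*7 + P)² = (7/24 + P)²)
l(34) - o(-31)/((-25 + 8)²) = -33 - (7 + 24*(-31))²/576/((-25 + 8)²) = -33 - (7 - 744)²/576/((-17)²) = -33 - (1/576)*(-737)²/289 = -33 - (1/576)*543169/289 = -33 - 543169/(576*289) = -33 - 1*543169/166464 = -33 - 543169/166464 = -6036481/166464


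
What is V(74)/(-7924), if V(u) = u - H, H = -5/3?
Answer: -227/23772 ≈ -0.0095491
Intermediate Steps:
H = -5/3 (H = -5*1/3 = -5/3 ≈ -1.6667)
V(u) = 5/3 + u (V(u) = u - 1*(-5/3) = u + 5/3 = 5/3 + u)
V(74)/(-7924) = (5/3 + 74)/(-7924) = (227/3)*(-1/7924) = -227/23772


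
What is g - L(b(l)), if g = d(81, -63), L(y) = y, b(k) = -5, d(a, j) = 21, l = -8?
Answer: 26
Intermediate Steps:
g = 21
g - L(b(l)) = 21 - 1*(-5) = 21 + 5 = 26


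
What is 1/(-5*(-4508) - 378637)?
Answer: -1/356097 ≈ -2.8082e-6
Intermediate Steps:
1/(-5*(-4508) - 378637) = 1/(22540 - 378637) = 1/(-356097) = -1/356097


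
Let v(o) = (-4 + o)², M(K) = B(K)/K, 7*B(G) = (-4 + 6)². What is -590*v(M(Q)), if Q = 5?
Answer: -2182528/245 ≈ -8908.3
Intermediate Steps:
B(G) = 4/7 (B(G) = (-4 + 6)²/7 = (⅐)*2² = (⅐)*4 = 4/7)
M(K) = 4/(7*K)
-590*v(M(Q)) = -590*(-4 + (4/7)/5)² = -590*(-4 + (4/7)*(⅕))² = -590*(-4 + 4/35)² = -590*(-136/35)² = -590*18496/1225 = -2182528/245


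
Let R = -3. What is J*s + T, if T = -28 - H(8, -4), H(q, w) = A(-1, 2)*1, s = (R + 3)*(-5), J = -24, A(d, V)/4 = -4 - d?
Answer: -16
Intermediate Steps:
A(d, V) = -16 - 4*d (A(d, V) = 4*(-4 - d) = -16 - 4*d)
s = 0 (s = (-3 + 3)*(-5) = 0*(-5) = 0)
H(q, w) = -12 (H(q, w) = (-16 - 4*(-1))*1 = (-16 + 4)*1 = -12*1 = -12)
T = -16 (T = -28 - 1*(-12) = -28 + 12 = -16)
J*s + T = -24*0 - 16 = 0 - 16 = -16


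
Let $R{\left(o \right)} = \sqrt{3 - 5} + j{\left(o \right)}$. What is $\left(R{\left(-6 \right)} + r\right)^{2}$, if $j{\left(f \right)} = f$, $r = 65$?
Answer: $\left(59 + i \sqrt{2}\right)^{2} \approx 3479.0 + 166.88 i$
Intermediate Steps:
$R{\left(o \right)} = o + i \sqrt{2}$ ($R{\left(o \right)} = \sqrt{3 - 5} + o = \sqrt{-2} + o = i \sqrt{2} + o = o + i \sqrt{2}$)
$\left(R{\left(-6 \right)} + r\right)^{2} = \left(\left(-6 + i \sqrt{2}\right) + 65\right)^{2} = \left(59 + i \sqrt{2}\right)^{2}$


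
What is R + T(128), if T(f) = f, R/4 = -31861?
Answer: -127316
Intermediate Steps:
R = -127444 (R = 4*(-31861) = -127444)
R + T(128) = -127444 + 128 = -127316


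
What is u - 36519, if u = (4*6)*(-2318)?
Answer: -92151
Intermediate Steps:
u = -55632 (u = 24*(-2318) = -55632)
u - 36519 = -55632 - 36519 = -92151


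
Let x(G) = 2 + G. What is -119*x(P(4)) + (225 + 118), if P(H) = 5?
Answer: -490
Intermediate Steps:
-119*x(P(4)) + (225 + 118) = -119*(2 + 5) + (225 + 118) = -119*7 + 343 = -833 + 343 = -490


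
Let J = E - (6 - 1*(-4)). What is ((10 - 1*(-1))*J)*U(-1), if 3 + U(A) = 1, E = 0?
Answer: 220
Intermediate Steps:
U(A) = -2 (U(A) = -3 + 1 = -2)
J = -10 (J = 0 - (6 - 1*(-4)) = 0 - (6 + 4) = 0 - 1*10 = 0 - 10 = -10)
((10 - 1*(-1))*J)*U(-1) = ((10 - 1*(-1))*(-10))*(-2) = ((10 + 1)*(-10))*(-2) = (11*(-10))*(-2) = -110*(-2) = 220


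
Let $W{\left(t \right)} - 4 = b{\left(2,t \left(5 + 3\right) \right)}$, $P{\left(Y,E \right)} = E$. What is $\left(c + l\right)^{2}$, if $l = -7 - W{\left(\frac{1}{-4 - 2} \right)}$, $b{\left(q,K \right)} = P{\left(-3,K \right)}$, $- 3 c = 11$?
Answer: $\frac{1600}{9} \approx 177.78$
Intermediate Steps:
$c = - \frac{11}{3}$ ($c = \left(- \frac{1}{3}\right) 11 = - \frac{11}{3} \approx -3.6667$)
$b{\left(q,K \right)} = K$
$W{\left(t \right)} = 4 + 8 t$ ($W{\left(t \right)} = 4 + t \left(5 + 3\right) = 4 + t 8 = 4 + 8 t$)
$l = - \frac{29}{3}$ ($l = -7 - \left(4 + \frac{8}{-4 - 2}\right) = -7 - \left(4 + \frac{8}{-6}\right) = -7 - \left(4 + 8 \left(- \frac{1}{6}\right)\right) = -7 - \left(4 - \frac{4}{3}\right) = -7 - \frac{8}{3} = - \frac{29}{3} \approx -9.6667$)
$\left(c + l\right)^{2} = \left(- \frac{11}{3} - \frac{29}{3}\right)^{2} = \left(- \frac{40}{3}\right)^{2} = \frac{1600}{9}$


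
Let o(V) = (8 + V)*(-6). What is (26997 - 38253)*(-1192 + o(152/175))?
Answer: 350402496/25 ≈ 1.4016e+7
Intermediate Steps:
o(V) = -48 - 6*V
(26997 - 38253)*(-1192 + o(152/175)) = (26997 - 38253)*(-1192 + (-48 - 912/175)) = -11256*(-1192 + (-48 - 912/175)) = -11256*(-1192 - 9312/175) = -11256*(-217912/175) = 350402496/25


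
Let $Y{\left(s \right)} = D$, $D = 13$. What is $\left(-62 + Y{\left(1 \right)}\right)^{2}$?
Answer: $2401$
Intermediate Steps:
$Y{\left(s \right)} = 13$
$\left(-62 + Y{\left(1 \right)}\right)^{2} = \left(-62 + 13\right)^{2} = \left(-49\right)^{2} = 2401$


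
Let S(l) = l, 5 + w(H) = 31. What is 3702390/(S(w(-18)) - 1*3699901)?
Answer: -740478/739975 ≈ -1.0007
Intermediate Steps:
w(H) = 26 (w(H) = -5 + 31 = 26)
3702390/(S(w(-18)) - 1*3699901) = 3702390/(26 - 1*3699901) = 3702390/(26 - 3699901) = 3702390/(-3699875) = 3702390*(-1/3699875) = -740478/739975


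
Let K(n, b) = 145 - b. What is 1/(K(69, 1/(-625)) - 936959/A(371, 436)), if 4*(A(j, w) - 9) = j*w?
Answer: 25280000/3080041073 ≈ 0.0082077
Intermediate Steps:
A(j, w) = 9 + j*w/4 (A(j, w) = 9 + (j*w)/4 = 9 + j*w/4)
1/(K(69, 1/(-625)) - 936959/A(371, 436)) = 1/((145 - 1/(-625)) - 936959/(9 + (¼)*371*436)) = 1/((145 - 1*(-1/625)) - 936959/(9 + 40439)) = 1/((145 + 1/625) - 936959/40448) = 1/(90626/625 - 936959*1/40448) = 1/(90626/625 - 936959/40448) = 1/(3080041073/25280000) = 25280000/3080041073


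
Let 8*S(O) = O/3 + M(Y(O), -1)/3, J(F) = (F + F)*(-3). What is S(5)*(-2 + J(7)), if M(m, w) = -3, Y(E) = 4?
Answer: -11/3 ≈ -3.6667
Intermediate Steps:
J(F) = -6*F (J(F) = (2*F)*(-3) = -6*F)
S(O) = -⅛ + O/24 (S(O) = (O/3 - 3/3)/8 = (O*(⅓) - 3*⅓)/8 = (O/3 - 1)/8 = (-1 + O/3)/8 = -⅛ + O/24)
S(5)*(-2 + J(7)) = (-⅛ + (1/24)*5)*(-2 - 6*7) = (-⅛ + 5/24)*(-2 - 42) = (1/12)*(-44) = -11/3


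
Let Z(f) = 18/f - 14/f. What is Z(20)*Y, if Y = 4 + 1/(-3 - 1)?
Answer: 3/4 ≈ 0.75000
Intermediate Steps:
Z(f) = 4/f
Y = 15/4 (Y = 4 + 1/(-4) = 4 - 1/4 = 15/4 ≈ 3.7500)
Z(20)*Y = (4/20)*(15/4) = (4*(1/20))*(15/4) = (1/5)*(15/4) = 3/4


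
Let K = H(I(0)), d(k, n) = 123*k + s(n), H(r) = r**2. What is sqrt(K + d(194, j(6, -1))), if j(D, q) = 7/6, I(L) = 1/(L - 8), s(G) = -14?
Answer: sqrt(1526273)/8 ≈ 154.43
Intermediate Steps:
I(L) = 1/(-8 + L)
j(D, q) = 7/6 (j(D, q) = 7*(1/6) = 7/6)
d(k, n) = -14 + 123*k (d(k, n) = 123*k - 14 = -14 + 123*k)
K = 1/64 (K = (1/(-8 + 0))**2 = (1/(-8))**2 = (-1/8)**2 = 1/64 ≈ 0.015625)
sqrt(K + d(194, j(6, -1))) = sqrt(1/64 + (-14 + 123*194)) = sqrt(1/64 + (-14 + 23862)) = sqrt(1/64 + 23848) = sqrt(1526273/64) = sqrt(1526273)/8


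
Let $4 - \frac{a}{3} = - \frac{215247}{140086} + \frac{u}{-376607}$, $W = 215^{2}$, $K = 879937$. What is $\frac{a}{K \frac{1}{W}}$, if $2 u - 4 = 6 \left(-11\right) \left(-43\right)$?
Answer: $\frac{5790514527135075}{6631880043366182} \approx 0.87313$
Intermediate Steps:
$W = 46225$
$u = 1421$ ($u = 2 + \frac{6 \left(-11\right) \left(-43\right)}{2} = 2 + \frac{\left(-66\right) \left(-43\right)}{2} = 2 + \frac{1}{2} \cdot 2838 = 2 + 1419 = 1421$)
$a = \frac{125268026547}{7536766886}$ ($a = 12 - 3 \left(- \frac{215247}{140086} + \frac{1421}{-376607}\right) = 12 - 3 \left(\left(-215247\right) \frac{1}{140086} + 1421 \left(- \frac{1}{376607}\right)\right) = 12 - 3 \left(- \frac{215247}{140086} - \frac{203}{53801}\right) = 12 - - \frac{34826823915}{7536766886} = 12 + \frac{34826823915}{7536766886} = \frac{125268026547}{7536766886} \approx 16.621$)
$\frac{a}{K \frac{1}{W}} = \frac{125268026547}{7536766886 \cdot \frac{879937}{46225}} = \frac{125268026547}{7536766886} \cdot \frac{46225}{879937} = \frac{5790514527135075}{6631880043366182}$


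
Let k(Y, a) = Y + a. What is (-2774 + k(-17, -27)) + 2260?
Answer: -558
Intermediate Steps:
(-2774 + k(-17, -27)) + 2260 = (-2774 + (-17 - 27)) + 2260 = (-2774 - 44) + 2260 = -2818 + 2260 = -558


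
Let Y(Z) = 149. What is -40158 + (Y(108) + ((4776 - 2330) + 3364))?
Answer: -34199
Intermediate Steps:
-40158 + (Y(108) + ((4776 - 2330) + 3364)) = -40158 + (149 + ((4776 - 2330) + 3364)) = -40158 + (149 + (2446 + 3364)) = -40158 + (149 + 5810) = -40158 + 5959 = -34199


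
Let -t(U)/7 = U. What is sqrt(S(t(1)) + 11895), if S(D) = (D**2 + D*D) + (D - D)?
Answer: sqrt(11993) ≈ 109.51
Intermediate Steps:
t(U) = -7*U
S(D) = 2*D**2 (S(D) = (D**2 + D**2) + 0 = 2*D**2 + 0 = 2*D**2)
sqrt(S(t(1)) + 11895) = sqrt(2*(-7*1)**2 + 11895) = sqrt(2*(-7)**2 + 11895) = sqrt(2*49 + 11895) = sqrt(98 + 11895) = sqrt(11993)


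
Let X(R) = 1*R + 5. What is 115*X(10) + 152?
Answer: 1877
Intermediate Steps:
X(R) = 5 + R (X(R) = R + 5 = 5 + R)
115*X(10) + 152 = 115*(5 + 10) + 152 = 115*15 + 152 = 1725 + 152 = 1877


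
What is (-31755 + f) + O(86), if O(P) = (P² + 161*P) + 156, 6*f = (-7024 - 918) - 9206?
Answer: -13215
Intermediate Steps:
f = -2858 (f = ((-7024 - 918) - 9206)/6 = (-7942 - 9206)/6 = (⅙)*(-17148) = -2858)
O(P) = 156 + P² + 161*P
(-31755 + f) + O(86) = (-31755 - 2858) + (156 + 86² + 161*86) = -34613 + (156 + 7396 + 13846) = -34613 + 21398 = -13215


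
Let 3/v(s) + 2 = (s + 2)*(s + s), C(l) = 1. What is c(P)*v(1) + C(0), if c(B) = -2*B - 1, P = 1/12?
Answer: 1/8 ≈ 0.12500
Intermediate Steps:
v(s) = 3/(-2 + 2*s*(2 + s)) (v(s) = 3/(-2 + (s + 2)*(s + s)) = 3/(-2 + (2 + s)*(2*s)) = 3/(-2 + 2*s*(2 + s)))
P = 1/12 ≈ 0.083333
c(B) = -1 - 2*B
c(P)*v(1) + C(0) = (-1 - 2*1/12)*(3/(2*(-1 + 1**2 + 2*1))) + 1 = (-1 - 1/6)*(3/(2*(-1 + 1 + 2))) + 1 = -7/(4*2) + 1 = -7/6*3/4 + 1 = -7/8 + 1 = 1/8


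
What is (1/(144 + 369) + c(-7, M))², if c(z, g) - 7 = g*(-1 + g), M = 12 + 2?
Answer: 9400853764/263169 ≈ 35722.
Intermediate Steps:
M = 14
c(z, g) = 7 + g*(-1 + g)
(1/(144 + 369) + c(-7, M))² = (1/(144 + 369) + (7 + 14² - 1*14))² = (1/513 + (7 + 196 - 14))² = (1/513 + 189)² = (96958/513)² = 9400853764/263169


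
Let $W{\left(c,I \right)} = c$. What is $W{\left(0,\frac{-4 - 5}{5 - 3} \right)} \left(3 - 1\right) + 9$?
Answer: $9$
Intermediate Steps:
$W{\left(0,\frac{-4 - 5}{5 - 3} \right)} \left(3 - 1\right) + 9 = 0 \left(3 - 1\right) + 9 = 0 \cdot 2 + 9 = 0 + 9 = 9$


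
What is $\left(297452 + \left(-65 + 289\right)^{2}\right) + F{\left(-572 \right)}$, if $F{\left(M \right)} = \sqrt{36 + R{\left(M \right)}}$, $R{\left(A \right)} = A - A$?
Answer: $347634$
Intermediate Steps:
$R{\left(A \right)} = 0$
$F{\left(M \right)} = 6$ ($F{\left(M \right)} = \sqrt{36 + 0} = \sqrt{36} = 6$)
$\left(297452 + \left(-65 + 289\right)^{2}\right) + F{\left(-572 \right)} = \left(297452 + \left(-65 + 289\right)^{2}\right) + 6 = \left(297452 + 224^{2}\right) + 6 = \left(297452 + 50176\right) + 6 = 347628 + 6 = 347634$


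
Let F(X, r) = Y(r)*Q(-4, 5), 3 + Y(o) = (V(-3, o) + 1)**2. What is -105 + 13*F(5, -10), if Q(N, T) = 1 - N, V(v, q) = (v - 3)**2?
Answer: 88685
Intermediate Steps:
V(v, q) = (-3 + v)**2
Y(o) = 1366 (Y(o) = -3 + ((-3 - 3)**2 + 1)**2 = -3 + ((-6)**2 + 1)**2 = -3 + (36 + 1)**2 = -3 + 37**2 = -3 + 1369 = 1366)
F(X, r) = 6830 (F(X, r) = 1366*(1 - 1*(-4)) = 1366*(1 + 4) = 1366*5 = 6830)
-105 + 13*F(5, -10) = -105 + 13*6830 = -105 + 88790 = 88685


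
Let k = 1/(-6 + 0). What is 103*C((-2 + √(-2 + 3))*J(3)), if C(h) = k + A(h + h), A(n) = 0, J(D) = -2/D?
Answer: -103/6 ≈ -17.167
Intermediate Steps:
k = -⅙ (k = 1/(-6) = -⅙ ≈ -0.16667)
C(h) = -⅙ (C(h) = -⅙ + 0 = -⅙)
103*C((-2 + √(-2 + 3))*J(3)) = 103*(-⅙) = -103/6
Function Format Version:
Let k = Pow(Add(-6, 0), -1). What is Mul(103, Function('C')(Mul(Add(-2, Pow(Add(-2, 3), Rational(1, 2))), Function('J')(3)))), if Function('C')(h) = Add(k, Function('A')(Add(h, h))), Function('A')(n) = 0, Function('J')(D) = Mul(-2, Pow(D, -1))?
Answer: Rational(-103, 6) ≈ -17.167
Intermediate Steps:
k = Rational(-1, 6) (k = Pow(-6, -1) = Rational(-1, 6) ≈ -0.16667)
Function('C')(h) = Rational(-1, 6) (Function('C')(h) = Add(Rational(-1, 6), 0) = Rational(-1, 6))
Mul(103, Function('C')(Mul(Add(-2, Pow(Add(-2, 3), Rational(1, 2))), Function('J')(3)))) = Mul(103, Rational(-1, 6)) = Rational(-103, 6)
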